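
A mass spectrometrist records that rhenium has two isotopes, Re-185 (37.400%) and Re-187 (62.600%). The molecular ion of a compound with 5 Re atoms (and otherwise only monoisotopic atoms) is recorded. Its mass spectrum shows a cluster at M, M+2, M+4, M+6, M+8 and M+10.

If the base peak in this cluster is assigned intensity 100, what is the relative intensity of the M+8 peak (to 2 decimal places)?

Binomial terms of (0.37400 + 0.62600)^5: M 0.0073, M+2 0.0612, M+4 0.2050, M+6 0.3431, M+8 0.2872, M+10 0.0961 → M+6 is the base peak.
P(M+6) = C(5,3) × 0.37400^2 × 0.62600^3 = 10 × 0.139876 × 0.24531438 = 0.343136 (base)
P(M+8) = C(5,4) × 0.37400^1 × 0.62600^4 = 5 × 0.3740 × 0.1535668 = 0.287170
Relative intensity = 0.287170 / 0.343136 × 100 = 83.69

83.69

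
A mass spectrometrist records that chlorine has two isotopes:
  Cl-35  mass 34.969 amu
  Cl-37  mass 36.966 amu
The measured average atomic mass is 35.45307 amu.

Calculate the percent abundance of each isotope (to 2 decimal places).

Cl-35: 75.76%, Cl-37: 24.24%

Writing the weighted mean with unknown fraction x of Cl-35:
34.969·x + 36.966·(1 − x) = 35.45307
(34.969 − 36.966)·x = 35.45307 − 36.966
x = -1.51293 / -1.997 = 0.75760 → 75.76% Cl-35, 24.24% Cl-37.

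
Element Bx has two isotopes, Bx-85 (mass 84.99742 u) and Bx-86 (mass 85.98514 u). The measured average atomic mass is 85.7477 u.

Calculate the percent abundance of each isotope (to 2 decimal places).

With x = fraction of Bx-85 (so Bx-86 is 1 − x):
84.99742·x + 85.98514·(1 − x) = 85.7477
(84.99742 − 85.98514)·x = 85.7477 − 85.98514
x = -0.23744 / -0.98772 = 0.24039 → 24.04% Bx-85, 75.96% Bx-86.

Bx-85: 24.04%, Bx-86: 75.96%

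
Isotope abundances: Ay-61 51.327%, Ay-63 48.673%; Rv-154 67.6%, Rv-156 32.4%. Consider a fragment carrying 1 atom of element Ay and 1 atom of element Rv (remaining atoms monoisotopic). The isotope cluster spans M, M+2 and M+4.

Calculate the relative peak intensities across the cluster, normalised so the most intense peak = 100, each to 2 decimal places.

70.05 : 100.00 : 31.84

Element Ay pattern (n=1): 0.51327 : 0.48673
Element Rv pattern (n=1): 0.6760 : 0.3240
Convolve the two distributions (both contribute in 2-u steps):
  M: 0.51327×0.6760 = 0.346971
  M+2: 0.51327×0.3240 + 0.48673×0.6760 = 0.495329
  M+4: 0.48673×0.3240 = 0.157701
Scale to base peak (0.495329) = 100: 70.05 : 100.00 : 31.84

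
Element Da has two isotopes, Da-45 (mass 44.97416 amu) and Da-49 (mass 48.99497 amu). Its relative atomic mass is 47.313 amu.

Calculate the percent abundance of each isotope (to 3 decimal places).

Da-45: 41.832%, Da-49: 58.168%

Let x be the fractional abundance of Da-45; then Da-49 has abundance 1 − x.
44.97416·x + 48.99497·(1 − x) = 47.313
(44.97416 − 48.99497)·x = 47.313 − 48.99497
x = -1.68197 / -4.02081 = 0.41832 → 41.832% Da-45, 58.168% Da-49.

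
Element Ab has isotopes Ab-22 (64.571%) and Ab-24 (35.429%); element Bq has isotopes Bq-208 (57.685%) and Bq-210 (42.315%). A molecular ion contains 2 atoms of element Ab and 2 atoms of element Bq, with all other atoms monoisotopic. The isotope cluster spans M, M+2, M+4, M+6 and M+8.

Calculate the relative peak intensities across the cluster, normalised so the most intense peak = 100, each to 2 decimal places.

38.99 : 100.00 : 95.50 : 40.25 : 6.32

Element Ab pattern (n=2): 0.4169414 : 0.45753719 : 0.1255214
Element Bq pattern (n=2): 0.33275592 : 0.48818816 : 0.17905592
Convolve the two distributions (both contribute in 2-u steps):
  M: 0.4169414×0.33275592 = 0.138740
  M+2: 0.4169414×0.48818816 + 0.45753719×0.33275592 = 0.355794
  M+4: 0.4169414×0.17905592 + 0.45753719×0.48818816 + 0.1255214×0.33275592 = 0.339788
  M+6: 0.45753719×0.17905592 + 0.1255214×0.48818816 = 0.143203
  M+8: 0.1255214×0.17905592 = 0.022475
Scale to base peak (0.355794) = 100: 38.99 : 100.00 : 95.50 : 40.25 : 6.32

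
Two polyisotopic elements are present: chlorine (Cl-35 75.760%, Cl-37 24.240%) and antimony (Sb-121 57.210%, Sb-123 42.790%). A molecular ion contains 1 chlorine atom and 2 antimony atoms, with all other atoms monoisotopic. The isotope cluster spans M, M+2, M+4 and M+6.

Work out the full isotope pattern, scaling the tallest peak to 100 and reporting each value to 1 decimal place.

55.1 : 100.0 : 57.2 : 9.9

Chlorine pattern (n=1): 0.7576 : 0.2424
Antimony pattern (n=2): 0.32729841 : 0.48960318 : 0.18309841
Convolve the two distributions (both contribute in 2-u steps):
  M: 0.7576×0.32729841 = 0.247961
  M+2: 0.7576×0.48960318 + 0.2424×0.32729841 = 0.450261
  M+4: 0.7576×0.18309841 + 0.2424×0.48960318 = 0.257395
  M+6: 0.2424×0.18309841 = 0.044383
Scale to base peak (0.450261) = 100: 55.1 : 100.0 : 57.2 : 9.9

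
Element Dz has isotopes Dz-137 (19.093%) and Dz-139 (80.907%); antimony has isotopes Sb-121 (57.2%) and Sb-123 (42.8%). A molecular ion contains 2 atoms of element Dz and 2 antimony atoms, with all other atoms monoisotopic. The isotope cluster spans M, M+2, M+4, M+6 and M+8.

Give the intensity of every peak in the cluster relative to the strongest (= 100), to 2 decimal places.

3.16 : 31.54 : 98.68 : 100.00 : 31.80

Element Dz pattern (n=2): 0.03645426 : 0.30895147 : 0.65459426
Antimony pattern (n=2): 0.327184 : 0.489632 : 0.183184
Convolve the two distributions (both contribute in 2-u steps):
  M: 0.03645426×0.327184 = 0.011927
  M+2: 0.03645426×0.489632 + 0.30895147×0.327184 = 0.118933
  M+4: 0.03645426×0.183184 + 0.30895147×0.489632 + 0.65459426×0.327184 = 0.372123
  M+6: 0.30895147×0.183184 + 0.65459426×0.489632 = 0.377105
  M+8: 0.65459426×0.183184 = 0.119911
Scale to base peak (0.377105) = 100: 3.16 : 31.54 : 98.68 : 100.00 : 31.80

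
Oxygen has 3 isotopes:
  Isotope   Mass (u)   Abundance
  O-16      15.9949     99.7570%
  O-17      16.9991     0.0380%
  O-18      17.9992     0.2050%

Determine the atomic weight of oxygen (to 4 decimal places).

Average mass = Σ (abundance × isotope mass) = 0.997570 × 15.9949 + 0.000380 × 16.9991 + 0.002050 × 17.9992
= 15.95603 + 0.00646 + 0.03690 = 15.99939 u

15.9994 u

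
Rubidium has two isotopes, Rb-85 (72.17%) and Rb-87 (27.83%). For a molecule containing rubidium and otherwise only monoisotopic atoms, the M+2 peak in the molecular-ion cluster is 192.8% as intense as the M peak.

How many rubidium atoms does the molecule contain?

5

For n independent Rb atoms, I(M+2)/I(M) = n · (abundance Rb-87) / (abundance Rb-85) = n · 0.2783/0.7217.
n = 1.928 × 0.7217/0.2783 = 5.00 ≈ 5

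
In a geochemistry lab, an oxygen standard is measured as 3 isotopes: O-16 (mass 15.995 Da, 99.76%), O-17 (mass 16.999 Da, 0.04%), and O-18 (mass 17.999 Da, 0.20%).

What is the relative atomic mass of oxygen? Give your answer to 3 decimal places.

15.999 Da

Average mass = Σ (abundance × isotope mass) = 0.9976 × 15.995 + 0.0004 × 16.999 + 0.0020 × 17.999
= 15.9566 + 0.0068 + 0.0360 = 15.9994 Da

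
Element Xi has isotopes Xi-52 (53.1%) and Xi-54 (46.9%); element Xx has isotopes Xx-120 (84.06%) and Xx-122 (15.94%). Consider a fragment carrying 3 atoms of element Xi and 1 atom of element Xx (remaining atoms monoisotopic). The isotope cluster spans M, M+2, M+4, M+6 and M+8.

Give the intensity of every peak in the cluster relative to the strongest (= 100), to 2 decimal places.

Element Xi pattern (n=3): 0.14972129 : 0.39671913 : 0.35039787 : 0.10316171
Element Xx pattern (n=1): 0.8406 : 0.1594
Convolve the two distributions (both contribute in 2-u steps):
  M: 0.14972129×0.8406 = 0.125856
  M+2: 0.14972129×0.1594 + 0.39671913×0.8406 = 0.357348
  M+4: 0.39671913×0.1594 + 0.35039787×0.8406 = 0.357781
  M+6: 0.35039787×0.1594 + 0.10316171×0.8406 = 0.142571
  M+8: 0.10316171×0.1594 = 0.016444
Scale to base peak (0.357781) = 100: 35.18 : 99.88 : 100.00 : 39.85 : 4.60

35.18 : 99.88 : 100.00 : 39.85 : 4.60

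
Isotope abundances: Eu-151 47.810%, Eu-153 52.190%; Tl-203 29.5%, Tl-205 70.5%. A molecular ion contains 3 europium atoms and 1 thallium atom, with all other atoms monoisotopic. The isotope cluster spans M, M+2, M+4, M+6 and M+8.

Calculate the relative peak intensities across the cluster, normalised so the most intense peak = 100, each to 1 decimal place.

8.8 : 49.7 : 100.0 : 86.3 : 27.3

Europium pattern (n=3): 0.10928391 : 0.3578871 : 0.39067407 : 0.14215492
Thallium pattern (n=1): 0.2950 : 0.7050
Convolve the two distributions (both contribute in 2-u steps):
  M: 0.10928391×0.2950 = 0.032239
  M+2: 0.10928391×0.7050 + 0.3578871×0.2950 = 0.182622
  M+4: 0.3578871×0.7050 + 0.39067407×0.2950 = 0.367559
  M+6: 0.39067407×0.7050 + 0.14215492×0.2950 = 0.317361
  M+8: 0.14215492×0.7050 = 0.100219
Scale to base peak (0.367559) = 100: 8.8 : 49.7 : 100.0 : 86.3 : 27.3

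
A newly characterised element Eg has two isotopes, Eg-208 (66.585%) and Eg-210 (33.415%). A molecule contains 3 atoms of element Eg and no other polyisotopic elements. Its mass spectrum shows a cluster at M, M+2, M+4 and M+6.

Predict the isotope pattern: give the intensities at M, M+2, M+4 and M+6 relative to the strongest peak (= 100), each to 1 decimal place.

66.4 : 100.0 : 50.2 : 8.4

Each Eg atom is independently Eg-208 (p = 0.66585) or Eg-210 (q = 0.33415); the cluster is the binomial expansion (p + q)^3.
P(M) = 0.66585^3 = 0.295209
P(M+2) = 3 × 0.66585^2 × 0.33415^1 = 0.444442
P(M+4) = 3 × 0.66585^1 × 0.33415^2 = 0.223039
P(M+6) = 0.33415^3 = 0.037310
The M+2 peak is largest (0.444442); scaling to 100 gives 66.4 : 100.0 : 50.2 : 8.4.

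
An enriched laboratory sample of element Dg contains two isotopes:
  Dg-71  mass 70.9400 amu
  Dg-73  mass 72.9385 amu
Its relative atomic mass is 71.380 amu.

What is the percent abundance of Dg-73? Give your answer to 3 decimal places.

Writing the weighted mean with unknown fraction x of Dg-71:
70.9400·x + 72.9385·(1 − x) = 71.380
(70.9400 − 72.9385)·x = 71.380 − 72.9385
x = -1.5585 / -1.9985 = 0.77983 → 77.983% Dg-71, 22.017% Dg-73.

22.017%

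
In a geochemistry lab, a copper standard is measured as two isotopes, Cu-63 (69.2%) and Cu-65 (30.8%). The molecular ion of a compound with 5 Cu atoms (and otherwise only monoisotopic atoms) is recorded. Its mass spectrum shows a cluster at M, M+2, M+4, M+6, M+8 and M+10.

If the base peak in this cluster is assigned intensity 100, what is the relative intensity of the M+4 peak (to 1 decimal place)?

Binomial terms of (0.692 + 0.308)^5: M 0.1587, M+2 0.3531, M+4 0.3144, M+6 0.1399, M+8 0.0311, M+10 0.0028 → M+2 is the base peak.
P(M+2) = C(5,1) × 0.692^4 × 0.308^1 = 5 × 0.22931073 × 0.3080 = 0.353139 (base)
P(M+4) = C(5,2) × 0.692^3 × 0.308^2 = 10 × 0.33137389 × 0.094864 = 0.314355
Relative intensity = 0.314355 / 0.353139 × 100 = 89.0

89.0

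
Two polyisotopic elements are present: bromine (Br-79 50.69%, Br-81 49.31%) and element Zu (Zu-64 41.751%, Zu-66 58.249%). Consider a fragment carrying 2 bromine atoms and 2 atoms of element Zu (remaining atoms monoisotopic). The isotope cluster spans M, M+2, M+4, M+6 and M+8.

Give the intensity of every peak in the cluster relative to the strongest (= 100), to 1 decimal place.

12.0 : 56.9 : 100.0 : 77.2 : 22.1

Bromine pattern (n=2): 0.25694761 : 0.49990478 : 0.24314761
Element Zu pattern (n=2): 0.1743146 : 0.4863908 : 0.3392946
Convolve the two distributions (both contribute in 2-u steps):
  M: 0.25694761×0.1743146 = 0.044790
  M+2: 0.25694761×0.4863908 + 0.49990478×0.1743146 = 0.212118
  M+4: 0.25694761×0.3392946 + 0.49990478×0.4863908 + 0.24314761×0.1743146 = 0.372714
  M+6: 0.49990478×0.3392946 + 0.24314761×0.4863908 = 0.287880
  M+8: 0.24314761×0.3392946 = 0.082499
Scale to base peak (0.372714) = 100: 12.0 : 56.9 : 100.0 : 77.2 : 22.1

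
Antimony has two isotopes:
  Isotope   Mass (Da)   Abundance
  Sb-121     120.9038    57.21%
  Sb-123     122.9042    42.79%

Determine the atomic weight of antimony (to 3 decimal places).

Weight each isotope mass by its fractional abundance: 0.5721 × 120.9038 + 0.4279 × 122.9042
= 69.16906 + 52.59071 = 121.75977 Da

121.760 Da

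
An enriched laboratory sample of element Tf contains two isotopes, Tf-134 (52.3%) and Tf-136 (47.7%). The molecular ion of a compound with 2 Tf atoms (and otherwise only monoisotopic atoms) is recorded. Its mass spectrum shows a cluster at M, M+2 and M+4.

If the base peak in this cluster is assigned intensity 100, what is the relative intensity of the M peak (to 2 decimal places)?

54.82

Term probabilities: M 0.2735, M+2 0.4989, M+4 0.2275. Base peak = M+2.
P(M+2) = C(2,1) × 0.523^1 × 0.477^1 = 2 × 0.5230 × 0.4770 = 0.498942 (base)
P(M) = C(2,0) × 0.523^2 × 0.477^0 = 1 × 0.273529 × 1.0000 = 0.273529
Relative intensity = 0.273529 / 0.498942 × 100 = 54.82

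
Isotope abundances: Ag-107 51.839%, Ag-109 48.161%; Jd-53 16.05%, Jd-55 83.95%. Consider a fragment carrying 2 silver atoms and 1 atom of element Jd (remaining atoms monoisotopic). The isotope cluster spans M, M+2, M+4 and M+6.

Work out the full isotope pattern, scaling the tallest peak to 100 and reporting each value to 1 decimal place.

Silver pattern (n=2): 0.26872819 : 0.49932362 : 0.23194819
Element Jd pattern (n=1): 0.1605 : 0.8395
Convolve the two distributions (both contribute in 2-u steps):
  M: 0.26872819×0.1605 = 0.043131
  M+2: 0.26872819×0.8395 + 0.49932362×0.1605 = 0.305739
  M+4: 0.49932362×0.8395 + 0.23194819×0.1605 = 0.456410
  M+6: 0.23194819×0.8395 = 0.194721
Scale to base peak (0.456410) = 100: 9.5 : 67.0 : 100.0 : 42.7

9.5 : 67.0 : 100.0 : 42.7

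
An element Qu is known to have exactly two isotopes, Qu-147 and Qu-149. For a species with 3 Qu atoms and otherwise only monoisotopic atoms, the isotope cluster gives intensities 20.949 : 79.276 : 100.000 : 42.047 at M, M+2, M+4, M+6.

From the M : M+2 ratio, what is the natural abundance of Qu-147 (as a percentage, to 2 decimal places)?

Write p for the Qu-147 fraction. I(M+2)/I(M) = [C(3,1)·p^2·(1−p)] / p^3 = 3·(1−p)/p = 79.276/20.949 = 3.7842
(1−p)/p = 3.7842/3 = 1.2614  ⇒  p = 1/(1 + 1.2614) = 0.4422
Qu-147: 44.22%, Qu-149: 55.78%.

44.22%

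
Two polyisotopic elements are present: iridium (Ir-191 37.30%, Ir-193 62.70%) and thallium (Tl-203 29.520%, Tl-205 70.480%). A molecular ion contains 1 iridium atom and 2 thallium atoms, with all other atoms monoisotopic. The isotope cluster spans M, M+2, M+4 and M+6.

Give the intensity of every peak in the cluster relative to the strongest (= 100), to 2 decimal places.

Iridium pattern (n=1): 0.3730 : 0.6270
Thallium pattern (n=2): 0.08714304 : 0.41611392 : 0.49674304
Convolve the two distributions (both contribute in 2-u steps):
  M: 0.3730×0.08714304 = 0.032504
  M+2: 0.3730×0.41611392 + 0.6270×0.08714304 = 0.209849
  M+4: 0.3730×0.49674304 + 0.6270×0.41611392 = 0.446189
  M+6: 0.6270×0.49674304 = 0.311458
Scale to base peak (0.446189) = 100: 7.28 : 47.03 : 100.00 : 69.80

7.28 : 47.03 : 100.00 : 69.80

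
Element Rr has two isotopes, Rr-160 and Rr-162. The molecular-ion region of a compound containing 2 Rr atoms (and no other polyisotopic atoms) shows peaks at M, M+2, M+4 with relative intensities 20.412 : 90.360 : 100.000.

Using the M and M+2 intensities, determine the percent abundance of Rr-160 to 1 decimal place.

Let p = fractional abundance of Rr-160. I(M+2)/I(M) = [C(2,1)·p^1·(1−p)] / p^2 = 2·(1−p)/p = 90.360/20.412 = 4.4268
(1−p)/p = 4.4268/2 = 2.2134  ⇒  p = 1/(1 + 2.2134) = 0.3112
Rr-160: 31.1%, Rr-162: 68.9%.

31.1%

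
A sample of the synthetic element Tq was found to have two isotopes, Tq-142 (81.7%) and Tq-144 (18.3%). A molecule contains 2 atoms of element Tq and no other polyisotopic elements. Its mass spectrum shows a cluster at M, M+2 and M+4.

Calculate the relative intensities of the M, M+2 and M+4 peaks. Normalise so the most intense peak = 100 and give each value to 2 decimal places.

100.00 : 44.80 : 5.02

The 2 Tq atoms are independent, so intensities follow the terms of (0.817 + 0.183)^2.
P(M) = 0.817^2 = 0.667489
P(M+2) = 2 × 0.817^1 × 0.183^1 = 0.299022
P(M+4) = 0.183^2 = 0.033489
The M peak is largest (0.667489); scaling to 100 gives 100.00 : 44.80 : 5.02.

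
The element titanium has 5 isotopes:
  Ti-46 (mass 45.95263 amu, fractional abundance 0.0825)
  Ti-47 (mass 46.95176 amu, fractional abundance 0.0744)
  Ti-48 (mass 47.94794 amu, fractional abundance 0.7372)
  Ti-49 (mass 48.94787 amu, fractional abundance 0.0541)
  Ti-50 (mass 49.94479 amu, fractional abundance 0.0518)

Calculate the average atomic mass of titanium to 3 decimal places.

47.867 amu

Ar = Σ fᵢ·mᵢ = 0.0825 × 45.95263 + 0.0744 × 46.95176 + 0.7372 × 47.94794 + 0.0541 × 48.94787 + 0.0518 × 49.94479
= 3.791092 + 3.493211 + 35.347221 + 2.648080 + 2.587140 = 47.866744 amu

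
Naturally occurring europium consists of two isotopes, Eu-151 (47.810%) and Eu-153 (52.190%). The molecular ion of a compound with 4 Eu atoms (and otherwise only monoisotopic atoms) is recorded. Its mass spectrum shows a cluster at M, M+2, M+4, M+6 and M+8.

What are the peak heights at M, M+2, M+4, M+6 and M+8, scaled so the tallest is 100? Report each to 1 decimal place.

The 4 Eu atoms are independent, so intensities follow the terms of (0.47810 + 0.52190)^4.
P(M) = 0.47810^4 = 0.052249
P(M+2) = 4 × 0.47810^3 × 0.52190^1 = 0.228141
P(M+4) = 6 × 0.47810^2 × 0.52190^2 = 0.373563
P(M+6) = 4 × 0.47810^1 × 0.52190^3 = 0.271857
P(M+8) = 0.52190^4 = 0.074191
The M+4 peak is largest (0.373563); scaling to 100 gives 14.0 : 61.1 : 100.0 : 72.8 : 19.9.

14.0 : 61.1 : 100.0 : 72.8 : 19.9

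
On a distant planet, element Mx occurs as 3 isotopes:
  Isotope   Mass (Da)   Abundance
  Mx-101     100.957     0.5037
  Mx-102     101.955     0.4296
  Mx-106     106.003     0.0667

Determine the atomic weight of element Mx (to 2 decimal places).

101.72 Da

Weight each isotope mass by its fractional abundance: 0.5037 × 100.957 + 0.4296 × 101.955 + 0.0667 × 106.003
= 50.8520 + 43.7999 + 7.0704 = 101.7223 Da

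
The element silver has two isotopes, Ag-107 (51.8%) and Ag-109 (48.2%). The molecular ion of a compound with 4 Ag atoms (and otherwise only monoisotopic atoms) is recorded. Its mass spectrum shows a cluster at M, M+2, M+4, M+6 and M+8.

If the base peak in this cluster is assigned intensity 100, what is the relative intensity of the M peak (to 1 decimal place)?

19.2

Binomial terms of (0.518 + 0.482)^4: M 0.0720, M+2 0.2680, M+4 0.3740, M+6 0.2320, M+8 0.0540 → M+4 is the base peak.
P(M+4) = C(4,2) × 0.518^2 × 0.482^2 = 6 × 0.268324 × 0.232324 = 0.374029 (base)
P(M) = C(4,0) × 0.518^4 × 0.482^0 = 1 × 0.07199777 × 1.0000 = 0.071998
Relative intensity = 0.071998 / 0.374029 × 100 = 19.2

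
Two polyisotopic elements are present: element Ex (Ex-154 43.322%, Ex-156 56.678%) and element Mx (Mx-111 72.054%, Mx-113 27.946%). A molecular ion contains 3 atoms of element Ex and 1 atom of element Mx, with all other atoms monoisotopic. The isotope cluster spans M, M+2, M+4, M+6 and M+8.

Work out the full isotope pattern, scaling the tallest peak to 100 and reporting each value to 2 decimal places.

15.02 : 64.78 : 100.00 : 63.55 : 13.05

Element Ex pattern (n=3): 0.08130654 : 0.31911908 : 0.41750222 : 0.18207216
Element Mx pattern (n=1): 0.72054 : 0.27946
Convolve the two distributions (both contribute in 2-u steps):
  M: 0.08130654×0.72054 = 0.058585
  M+2: 0.08130654×0.27946 + 0.31911908×0.72054 = 0.252660
  M+4: 0.31911908×0.27946 + 0.41750222×0.72054 = 0.390008
  M+6: 0.41750222×0.27946 + 0.18207216×0.72054 = 0.247865
  M+8: 0.18207216×0.27946 = 0.050882
Scale to base peak (0.390008) = 100: 15.02 : 64.78 : 100.00 : 63.55 : 13.05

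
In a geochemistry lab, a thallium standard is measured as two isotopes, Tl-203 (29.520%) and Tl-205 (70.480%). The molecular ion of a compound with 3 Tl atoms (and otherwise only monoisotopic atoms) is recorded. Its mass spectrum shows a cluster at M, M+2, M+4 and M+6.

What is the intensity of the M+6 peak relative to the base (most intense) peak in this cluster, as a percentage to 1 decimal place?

Binomial terms of (0.29520 + 0.70480)^3: M 0.0257, M+2 0.1843, M+4 0.4399, M+6 0.3501 → M+4 is the base peak.
P(M+4) = C(3,2) × 0.29520^1 × 0.70480^2 = 3 × 0.2952 × 0.49674304 = 0.439916 (base)
P(M+6) = C(3,3) × 0.29520^0 × 0.70480^3 = 1 × 1.0000 × 0.35010449 = 0.350104
Relative intensity = 0.350104 / 0.439916 × 100 = 79.6

79.6%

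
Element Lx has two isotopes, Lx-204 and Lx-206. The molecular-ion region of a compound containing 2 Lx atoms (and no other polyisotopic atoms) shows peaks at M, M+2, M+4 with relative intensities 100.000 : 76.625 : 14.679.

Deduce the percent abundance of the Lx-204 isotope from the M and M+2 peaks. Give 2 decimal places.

72.30%

Write p for the Lx-204 fraction. I(M+2)/I(M) = [C(2,1)·p^1·(1−p)] / p^2 = 2·(1−p)/p = 76.625/100.000 = 0.7662
(1−p)/p = 0.7662/2 = 0.3831  ⇒  p = 1/(1 + 0.3831) = 0.7230
Lx-204: 72.30%, Lx-206: 27.70%.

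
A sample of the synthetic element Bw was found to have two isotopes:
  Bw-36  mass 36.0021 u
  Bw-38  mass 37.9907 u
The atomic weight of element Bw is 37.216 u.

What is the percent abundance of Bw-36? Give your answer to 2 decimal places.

Let x be the fractional abundance of Bw-36; then Bw-38 has abundance 1 − x.
36.0021·x + 37.9907·(1 − x) = 37.216
(36.0021 − 37.9907)·x = 37.216 − 37.9907
x = -0.7747 / -1.9886 = 0.38957 → 38.96% Bw-36, 61.04% Bw-38.

38.96%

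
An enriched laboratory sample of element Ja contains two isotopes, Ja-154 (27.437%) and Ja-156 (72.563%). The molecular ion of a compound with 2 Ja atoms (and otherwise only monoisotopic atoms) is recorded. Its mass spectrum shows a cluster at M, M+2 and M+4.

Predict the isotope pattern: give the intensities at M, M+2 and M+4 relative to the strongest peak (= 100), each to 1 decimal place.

14.3 : 75.6 : 100.0

Expanding (0.27437 + 0.72563)^2:
P(M) = 0.27437^2 = 0.075279
P(M+2) = 2 × 0.27437^1 × 0.72563^1 = 0.398182
P(M+4) = 0.72563^2 = 0.526539
The M+4 peak is largest (0.526539); scaling to 100 gives 14.3 : 75.6 : 100.0.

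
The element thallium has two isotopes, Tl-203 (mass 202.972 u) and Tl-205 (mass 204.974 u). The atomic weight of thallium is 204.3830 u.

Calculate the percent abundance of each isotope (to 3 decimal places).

Writing the weighted mean with unknown fraction x of Tl-203:
202.972·x + 204.974·(1 − x) = 204.3830
(202.972 − 204.974)·x = 204.3830 − 204.974
x = -0.5910 / -2.002 = 0.29520 → 29.520% Tl-203, 70.480% Tl-205.

Tl-203: 29.520%, Tl-205: 70.480%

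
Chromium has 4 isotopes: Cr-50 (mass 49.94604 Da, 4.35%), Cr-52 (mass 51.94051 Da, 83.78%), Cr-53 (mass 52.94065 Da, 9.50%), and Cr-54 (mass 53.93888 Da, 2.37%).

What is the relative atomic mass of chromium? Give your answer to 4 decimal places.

51.9961 Da

Weight each isotope mass by its fractional abundance: 0.0435 × 49.94604 + 0.8378 × 51.94051 + 0.0950 × 52.94065 + 0.0237 × 53.93888
= 2.172653 + 43.515759 + 5.029362 + 1.278351 = 51.996125 Da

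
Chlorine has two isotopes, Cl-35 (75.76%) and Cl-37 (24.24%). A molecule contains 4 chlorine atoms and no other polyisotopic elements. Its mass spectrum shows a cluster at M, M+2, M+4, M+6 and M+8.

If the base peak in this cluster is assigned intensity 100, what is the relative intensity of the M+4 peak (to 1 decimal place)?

48.0

(0.7576 + 0.2424)^4 gives M 0.3294, M+2 0.4216, M+4 0.2023, M+6 0.0432, M+8 0.0035; the largest is M+2.
P(M+2) = C(4,1) × 0.7576^3 × 0.2424^1 = 4 × 0.4348304 × 0.2424 = 0.421612 (base)
P(M+4) = C(4,2) × 0.7576^2 × 0.2424^2 = 6 × 0.57395776 × 0.05875776 = 0.202347
Relative intensity = 0.202347 / 0.421612 × 100 = 48.0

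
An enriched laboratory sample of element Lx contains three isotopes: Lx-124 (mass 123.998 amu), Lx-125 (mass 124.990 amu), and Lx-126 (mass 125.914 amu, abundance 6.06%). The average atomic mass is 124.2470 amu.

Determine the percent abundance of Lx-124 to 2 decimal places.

Let x and y be the fractions of Lx-124 and Lx-125. Then x + y = 1 − 0.0606 = 0.9394 and 123.998x + 124.990y = 124.2470 − 0.0606×125.914 = 116.6166116.
Substituting: 123.998x + 124.990(0.9394 − x) = 116.6166116
(123.998 − 124.990)x = -0.7989944  ⇒  x = 0.80544, y = 0.13396
Lx-124: 80.54%, Lx-125: 13.40%.

80.54%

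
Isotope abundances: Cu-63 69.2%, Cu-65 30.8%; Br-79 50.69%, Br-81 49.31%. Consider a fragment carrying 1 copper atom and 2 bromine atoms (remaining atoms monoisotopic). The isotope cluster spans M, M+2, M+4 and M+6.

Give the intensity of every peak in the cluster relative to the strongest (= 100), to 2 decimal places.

41.83 : 100.00 : 75.81 : 17.62

Copper pattern (n=1): 0.6920 : 0.3080
Bromine pattern (n=2): 0.25694761 : 0.49990478 : 0.24314761
Convolve the two distributions (both contribute in 2-u steps):
  M: 0.6920×0.25694761 = 0.177808
  M+2: 0.6920×0.49990478 + 0.3080×0.25694761 = 0.425074
  M+4: 0.6920×0.24314761 + 0.3080×0.49990478 = 0.322229
  M+6: 0.3080×0.24314761 = 0.074889
Scale to base peak (0.425074) = 100: 41.83 : 100.00 : 75.81 : 17.62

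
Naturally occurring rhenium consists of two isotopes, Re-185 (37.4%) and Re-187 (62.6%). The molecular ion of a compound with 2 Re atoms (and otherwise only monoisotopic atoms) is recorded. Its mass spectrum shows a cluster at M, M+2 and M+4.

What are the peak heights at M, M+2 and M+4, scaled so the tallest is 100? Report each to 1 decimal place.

Each Re atom is independently Re-185 (p = 0.374) or Re-187 (q = 0.626); the cluster is the binomial expansion (p + q)^2.
P(M) = 0.374^2 = 0.139876
P(M+2) = 2 × 0.374^1 × 0.626^1 = 0.468248
P(M+4) = 0.626^2 = 0.391876
The M+2 peak is largest (0.468248); scaling to 100 gives 29.9 : 100.0 : 83.7.

29.9 : 100.0 : 83.7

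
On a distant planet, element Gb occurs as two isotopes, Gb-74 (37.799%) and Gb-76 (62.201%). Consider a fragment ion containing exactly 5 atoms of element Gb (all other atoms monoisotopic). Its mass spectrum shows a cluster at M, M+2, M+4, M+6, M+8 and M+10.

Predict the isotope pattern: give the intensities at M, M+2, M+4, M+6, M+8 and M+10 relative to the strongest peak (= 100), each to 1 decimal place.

2.2 : 18.5 : 60.8 : 100.0 : 82.3 : 27.1

The 5 Gb atoms are independent, so intensities follow the terms of (0.37799 + 0.62201)^5.
P(M) = 0.37799^5 = 0.007716
P(M+2) = 5 × 0.37799^4 × 0.62201^1 = 0.063488
P(M+4) = 10 × 0.37799^3 × 0.62201^2 = 0.208947
P(M+6) = 10 × 0.37799^2 × 0.62201^3 = 0.343837
P(M+8) = 5 × 0.37799^1 × 0.62201^4 = 0.282904
P(M+10) = 0.62201^5 = 0.093108
The M+6 peak is largest (0.343837); scaling to 100 gives 2.2 : 18.5 : 60.8 : 100.0 : 82.3 : 27.1.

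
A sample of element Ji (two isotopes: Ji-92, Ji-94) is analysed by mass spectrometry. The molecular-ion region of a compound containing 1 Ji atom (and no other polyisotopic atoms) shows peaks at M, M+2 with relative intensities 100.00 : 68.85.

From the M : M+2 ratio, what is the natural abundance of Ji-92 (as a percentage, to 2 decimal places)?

59.22%

Let p = fractional abundance of Ji-92. I(M+2)/I(M) = [C(1,1)·p^0·(1−p)] / p^1 = 1·(1−p)/p = 68.85/100.00 = 0.6885
(1−p)/p = 0.6885/1 = 0.6885  ⇒  p = 1/(1 + 0.6885) = 0.5922
Ji-92: 59.22%, Ji-94: 40.78%.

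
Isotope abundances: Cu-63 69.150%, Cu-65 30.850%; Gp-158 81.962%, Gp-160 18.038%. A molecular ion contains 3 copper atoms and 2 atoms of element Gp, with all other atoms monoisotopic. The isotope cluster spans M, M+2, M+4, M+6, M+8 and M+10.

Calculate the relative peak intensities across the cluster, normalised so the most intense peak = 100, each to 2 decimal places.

Copper pattern (n=3): 0.33065611 : 0.44254842 : 0.19743483 : 0.02936064
Element Gp pattern (n=2): 0.67177694 : 0.29568611 : 0.03253694
Convolve the two distributions (both contribute in 2-u steps):
  M: 0.33065611×0.67177694 = 0.222127
  M+2: 0.33065611×0.29568611 + 0.44254842×0.67177694 = 0.395064
  M+4: 0.33065611×0.03253694 + 0.44254842×0.29568611 + 0.19743483×0.67177694 = 0.274246
  M+6: 0.44254842×0.03253694 + 0.19743483×0.29568611 + 0.02936064×0.67177694 = 0.092502
  M+8: 0.19743483×0.03253694 + 0.02936064×0.29568611 = 0.015105
  M+10: 0.02936064×0.03253694 = 0.000955
Scale to base peak (0.395064) = 100: 56.23 : 100.00 : 69.42 : 23.41 : 3.82 : 0.24

56.23 : 100.00 : 69.42 : 23.41 : 3.82 : 0.24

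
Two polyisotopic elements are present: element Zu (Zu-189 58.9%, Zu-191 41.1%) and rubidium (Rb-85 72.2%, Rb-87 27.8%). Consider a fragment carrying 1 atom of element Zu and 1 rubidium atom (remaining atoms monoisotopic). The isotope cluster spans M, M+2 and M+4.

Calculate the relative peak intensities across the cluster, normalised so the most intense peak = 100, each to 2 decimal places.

Element Zu pattern (n=1): 0.5890 : 0.4110
Rubidium pattern (n=1): 0.7220 : 0.2780
Convolve the two distributions (both contribute in 2-u steps):
  M: 0.5890×0.7220 = 0.425258
  M+2: 0.5890×0.2780 + 0.4110×0.7220 = 0.460484
  M+4: 0.4110×0.2780 = 0.114258
Scale to base peak (0.460484) = 100: 92.35 : 100.00 : 24.81

92.35 : 100.00 : 24.81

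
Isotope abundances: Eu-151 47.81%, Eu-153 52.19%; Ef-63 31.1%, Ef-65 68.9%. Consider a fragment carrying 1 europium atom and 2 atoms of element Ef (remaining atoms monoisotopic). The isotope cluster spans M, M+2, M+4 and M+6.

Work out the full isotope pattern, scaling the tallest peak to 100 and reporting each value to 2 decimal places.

10.26 : 56.67 : 100.00 : 54.98

Europium pattern (n=1): 0.4781 : 0.5219
Element Ef pattern (n=2): 0.096721 : 0.428558 : 0.474721
Convolve the two distributions (both contribute in 2-u steps):
  M: 0.4781×0.096721 = 0.046242
  M+2: 0.4781×0.428558 + 0.5219×0.096721 = 0.255372
  M+4: 0.4781×0.474721 + 0.5219×0.428558 = 0.450629
  M+6: 0.5219×0.474721 = 0.247757
Scale to base peak (0.450629) = 100: 10.26 : 56.67 : 100.00 : 54.98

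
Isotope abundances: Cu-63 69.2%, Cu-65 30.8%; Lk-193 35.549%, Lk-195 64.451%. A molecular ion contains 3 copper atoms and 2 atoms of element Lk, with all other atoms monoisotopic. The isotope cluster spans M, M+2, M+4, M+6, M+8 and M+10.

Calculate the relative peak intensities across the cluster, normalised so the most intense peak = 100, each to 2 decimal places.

11.46 : 56.88 : 100.00 : 76.03 : 26.06 : 3.32

Copper pattern (n=3): 0.33137389 : 0.44247034 : 0.19693766 : 0.02921811
Element Lk pattern (n=2): 0.12637314 : 0.45823372 : 0.41539314
Convolve the two distributions (both contribute in 2-u steps):
  M: 0.33137389×0.12637314 = 0.041877
  M+2: 0.33137389×0.45823372 + 0.44247034×0.12637314 = 0.207763
  M+4: 0.33137389×0.41539314 + 0.44247034×0.45823372 + 0.19693766×0.12637314 = 0.365293
  M+6: 0.44247034×0.41539314 + 0.19693766×0.45823372 + 0.02921811×0.12637314 = 0.277735
  M+8: 0.19693766×0.41539314 + 0.02921811×0.45823372 = 0.095195
  M+10: 0.02921811×0.41539314 = 0.012137
Scale to base peak (0.365293) = 100: 11.46 : 56.88 : 100.00 : 76.03 : 26.06 : 3.32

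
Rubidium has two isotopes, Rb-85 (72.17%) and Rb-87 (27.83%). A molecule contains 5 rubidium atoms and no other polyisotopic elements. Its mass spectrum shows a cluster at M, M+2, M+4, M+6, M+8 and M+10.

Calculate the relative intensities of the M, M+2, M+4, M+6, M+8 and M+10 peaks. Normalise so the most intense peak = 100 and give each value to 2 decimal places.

51.86 : 100.00 : 77.12 : 29.74 : 5.73 : 0.44

The 5 Rb atoms are independent, so intensities follow the terms of (0.7217 + 0.2783)^5.
P(M) = 0.7217^5 = 0.195787
P(M+2) = 5 × 0.7217^4 × 0.2783^1 = 0.377494
P(M+4) = 10 × 0.7217^3 × 0.2783^2 = 0.291136
P(M+6) = 10 × 0.7217^2 × 0.2783^3 = 0.112267
P(M+8) = 5 × 0.7217^1 × 0.2783^4 = 0.021646
P(M+10) = 0.2783^5 = 0.001669
The M+2 peak is largest (0.377494); scaling to 100 gives 51.86 : 100.00 : 77.12 : 29.74 : 5.73 : 0.44.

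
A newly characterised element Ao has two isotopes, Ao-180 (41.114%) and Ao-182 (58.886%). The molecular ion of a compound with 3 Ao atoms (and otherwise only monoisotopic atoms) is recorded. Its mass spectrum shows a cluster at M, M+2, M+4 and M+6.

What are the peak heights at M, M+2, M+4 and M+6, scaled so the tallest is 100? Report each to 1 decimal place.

Each Ao atom is independently Ao-180 (p = 0.41114) or Ao-182 (q = 0.58886); the cluster is the binomial expansion (p + q)^3.
P(M) = 0.41114^3 = 0.069498
P(M+2) = 3 × 0.41114^2 × 0.58886^1 = 0.298616
P(M+4) = 3 × 0.41114^1 × 0.58886^2 = 0.427696
P(M+6) = 0.58886^3 = 0.204191
The M+4 peak is largest (0.427696); scaling to 100 gives 16.2 : 69.8 : 100.0 : 47.7.

16.2 : 69.8 : 100.0 : 47.7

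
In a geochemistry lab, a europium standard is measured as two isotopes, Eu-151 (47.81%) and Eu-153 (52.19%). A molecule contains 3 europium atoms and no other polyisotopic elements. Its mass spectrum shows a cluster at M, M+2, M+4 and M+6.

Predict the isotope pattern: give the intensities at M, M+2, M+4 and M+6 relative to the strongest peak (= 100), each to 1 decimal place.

The 3 Eu atoms are independent, so intensities follow the terms of (0.4781 + 0.5219)^3.
P(M) = 0.4781^3 = 0.109284
P(M+2) = 3 × 0.4781^2 × 0.5219^1 = 0.357887
P(M+4) = 3 × 0.4781^1 × 0.5219^2 = 0.390674
P(M+6) = 0.5219^3 = 0.142155
The M+4 peak is largest (0.390674); scaling to 100 gives 28.0 : 91.6 : 100.0 : 36.4.

28.0 : 91.6 : 100.0 : 36.4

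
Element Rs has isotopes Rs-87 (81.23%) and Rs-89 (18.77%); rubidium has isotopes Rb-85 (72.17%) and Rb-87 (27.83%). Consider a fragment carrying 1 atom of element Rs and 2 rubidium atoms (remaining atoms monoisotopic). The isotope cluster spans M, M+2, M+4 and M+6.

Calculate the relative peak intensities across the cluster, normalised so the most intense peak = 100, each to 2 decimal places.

99.77 : 100.00 : 32.62 : 3.43

Element Rs pattern (n=1): 0.8123 : 0.1877
Rubidium pattern (n=2): 0.52085089 : 0.40169822 : 0.07745089
Convolve the two distributions (both contribute in 2-u steps):
  M: 0.8123×0.52085089 = 0.423087
  M+2: 0.8123×0.40169822 + 0.1877×0.52085089 = 0.424063
  M+4: 0.8123×0.07745089 + 0.1877×0.40169822 = 0.138312
  M+6: 0.1877×0.07745089 = 0.014538
Scale to base peak (0.424063) = 100: 99.77 : 100.00 : 32.62 : 3.43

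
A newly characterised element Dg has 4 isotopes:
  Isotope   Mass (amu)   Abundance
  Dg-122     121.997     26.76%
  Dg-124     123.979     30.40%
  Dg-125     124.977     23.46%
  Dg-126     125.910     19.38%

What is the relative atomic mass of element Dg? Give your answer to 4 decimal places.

124.0570 amu

The abundance-weighted mean is 0.2676 × 121.997 + 0.3040 × 123.979 + 0.2346 × 124.977 + 0.1938 × 125.910
= 32.64640 + 37.68962 + 29.31960 + 24.40136 = 124.05698 amu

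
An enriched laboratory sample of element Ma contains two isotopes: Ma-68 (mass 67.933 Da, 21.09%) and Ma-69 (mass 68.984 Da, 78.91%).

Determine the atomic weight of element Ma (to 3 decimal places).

68.762 Da

Ar = Σ fᵢ·mᵢ = 0.2109 × 67.933 + 0.7891 × 68.984
= 14.3271 + 54.4353 = 68.7624 Da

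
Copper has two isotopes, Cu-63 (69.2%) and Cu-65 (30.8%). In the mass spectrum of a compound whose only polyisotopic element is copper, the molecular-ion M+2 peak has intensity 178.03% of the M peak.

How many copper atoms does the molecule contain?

4

For n independent Cu atoms, I(M+2)/I(M) = n · (abundance Cu-65) / (abundance Cu-63) = n · 0.308/0.692.
n = 1.7803 × 0.692/0.308 = 4.00 ≈ 4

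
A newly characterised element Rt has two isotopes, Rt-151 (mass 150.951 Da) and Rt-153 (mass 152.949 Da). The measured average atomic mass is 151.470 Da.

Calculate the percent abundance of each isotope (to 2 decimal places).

Rt-151: 74.02%, Rt-153: 25.98%

With x = fraction of Rt-151 (so Rt-153 is 1 − x):
150.951·x + 152.949·(1 − x) = 151.470
(150.951 − 152.949)·x = 151.470 − 152.949
x = -1.479 / -1.998 = 0.74024 → 74.02% Rt-151, 25.98% Rt-153.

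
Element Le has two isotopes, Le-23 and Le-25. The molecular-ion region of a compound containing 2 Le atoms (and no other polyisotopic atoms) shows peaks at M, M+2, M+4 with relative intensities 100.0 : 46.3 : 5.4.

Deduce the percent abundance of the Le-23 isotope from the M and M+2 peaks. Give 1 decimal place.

Write p for the Le-23 fraction. I(M+2)/I(M) = [C(2,1)·p^1·(1−p)] / p^2 = 2·(1−p)/p = 46.3/100.0 = 0.4630
(1−p)/p = 0.4630/2 = 0.2315  ⇒  p = 1/(1 + 0.2315) = 0.8120
Le-23: 81.2%, Le-25: 18.8%.

81.2%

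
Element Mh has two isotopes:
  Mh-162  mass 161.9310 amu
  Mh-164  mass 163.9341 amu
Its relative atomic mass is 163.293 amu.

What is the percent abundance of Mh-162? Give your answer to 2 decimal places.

32.01%

With x = fraction of Mh-162 (so Mh-164 is 1 − x):
161.9310·x + 163.9341·(1 − x) = 163.293
(161.9310 − 163.9341)·x = 163.293 − 163.9341
x = -0.6411 / -2.0031 = 0.32005 → 32.01% Mh-162, 67.99% Mh-164.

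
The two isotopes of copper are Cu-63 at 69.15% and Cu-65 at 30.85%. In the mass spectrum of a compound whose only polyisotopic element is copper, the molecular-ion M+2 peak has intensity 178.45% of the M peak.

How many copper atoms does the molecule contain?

For n independent Cu atoms, I(M+2)/I(M) = n · (abundance Cu-65) / (abundance Cu-63) = n · 0.3085/0.6915.
n = 1.7845 × 0.6915/0.3085 = 4.00 ≈ 4

4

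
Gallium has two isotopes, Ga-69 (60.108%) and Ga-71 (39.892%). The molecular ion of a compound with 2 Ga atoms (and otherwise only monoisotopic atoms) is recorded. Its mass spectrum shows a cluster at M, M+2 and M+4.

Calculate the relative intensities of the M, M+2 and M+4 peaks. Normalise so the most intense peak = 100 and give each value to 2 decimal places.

Each Ga atom is independently Ga-69 (p = 0.60108) or Ga-71 (q = 0.39892); the cluster is the binomial expansion (p + q)^2.
P(M) = 0.60108^2 = 0.361297
P(M+2) = 2 × 0.60108^1 × 0.39892^1 = 0.479566
P(M+4) = 0.39892^2 = 0.159137
The M+2 peak is largest (0.479566); scaling to 100 gives 75.34 : 100.00 : 33.18.

75.34 : 100.00 : 33.18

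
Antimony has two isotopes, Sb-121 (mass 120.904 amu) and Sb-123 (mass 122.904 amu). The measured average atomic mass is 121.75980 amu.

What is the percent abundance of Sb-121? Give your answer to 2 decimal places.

With x = fraction of Sb-121 (so Sb-123 is 1 − x):
120.904·x + 122.904·(1 − x) = 121.75980
(120.904 − 122.904)·x = 121.75980 − 122.904
x = -1.14420 / -2.000 = 0.57210 → 57.21% Sb-121, 42.79% Sb-123.

57.21%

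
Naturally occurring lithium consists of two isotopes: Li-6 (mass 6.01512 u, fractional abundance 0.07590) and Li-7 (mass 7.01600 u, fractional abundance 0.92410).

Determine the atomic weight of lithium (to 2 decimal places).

6.94 u

The abundance-weighted mean is 0.07590 × 6.01512 + 0.92410 × 7.01600
= 0.456548 + 6.483486 = 6.940034 u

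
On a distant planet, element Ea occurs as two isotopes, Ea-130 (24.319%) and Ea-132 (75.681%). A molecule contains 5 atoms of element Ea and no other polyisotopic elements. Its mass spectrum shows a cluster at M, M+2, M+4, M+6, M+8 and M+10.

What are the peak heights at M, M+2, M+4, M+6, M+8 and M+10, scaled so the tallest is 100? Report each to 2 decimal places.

Expanding (0.24319 + 0.75681)^5:
P(M) = 0.24319^5 = 0.000851
P(M+2) = 5 × 0.24319^4 × 0.75681^1 = 0.013235
P(M+4) = 10 × 0.24319^3 × 0.75681^2 = 0.082378
P(M+6) = 10 × 0.24319^2 × 0.75681^3 = 0.256361
P(M+8) = 5 × 0.24319^1 × 0.75681^4 = 0.398899
P(M+10) = 0.75681^5 = 0.248276
The M+8 peak is largest (0.398899); scaling to 100 gives 0.21 : 3.32 : 20.65 : 64.27 : 100.00 : 62.24.

0.21 : 3.32 : 20.65 : 64.27 : 100.00 : 62.24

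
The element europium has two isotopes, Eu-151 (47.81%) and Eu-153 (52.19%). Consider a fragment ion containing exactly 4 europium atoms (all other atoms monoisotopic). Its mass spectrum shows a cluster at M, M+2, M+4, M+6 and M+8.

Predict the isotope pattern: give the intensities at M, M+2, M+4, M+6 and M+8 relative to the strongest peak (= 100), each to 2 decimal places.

Expanding (0.4781 + 0.5219)^4:
P(M) = 0.4781^4 = 0.052249
P(M+2) = 4 × 0.4781^3 × 0.5219^1 = 0.228141
P(M+4) = 6 × 0.4781^2 × 0.5219^2 = 0.373563
P(M+6) = 4 × 0.4781^1 × 0.5219^3 = 0.271857
P(M+8) = 0.5219^4 = 0.074191
The M+4 peak is largest (0.373563); scaling to 100 gives 13.99 : 61.07 : 100.00 : 72.77 : 19.86.

13.99 : 61.07 : 100.00 : 72.77 : 19.86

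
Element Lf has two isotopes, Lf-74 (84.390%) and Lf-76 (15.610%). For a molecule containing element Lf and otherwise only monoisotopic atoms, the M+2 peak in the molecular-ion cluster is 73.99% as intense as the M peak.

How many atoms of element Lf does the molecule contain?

4

With n Lf atoms, P(M+2)/P(M) = C(n,1)·p^(n−1)q / p^n = n·q/p = n · 0.15610/0.84390.
n = 0.7399 × 0.84390/0.15610 = 4.00 ≈ 4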